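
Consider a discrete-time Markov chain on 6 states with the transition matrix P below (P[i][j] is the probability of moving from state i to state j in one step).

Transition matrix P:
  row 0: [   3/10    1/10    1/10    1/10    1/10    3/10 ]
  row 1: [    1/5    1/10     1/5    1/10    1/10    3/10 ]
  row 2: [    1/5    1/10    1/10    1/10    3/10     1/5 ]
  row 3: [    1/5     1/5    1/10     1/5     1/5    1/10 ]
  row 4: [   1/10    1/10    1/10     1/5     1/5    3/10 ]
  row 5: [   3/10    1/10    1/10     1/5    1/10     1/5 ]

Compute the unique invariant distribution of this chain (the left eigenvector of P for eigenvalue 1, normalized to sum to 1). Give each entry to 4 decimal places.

π = [0.2313, 0.1154, 0.1115, 0.1542, 0.1530, 0.2346]

Balance equations π_j = Σ_i π_i·P[i][j]:
  π_0 = 3/10·π_0 + 1/5·π_1 + 1/5·π_2 + 1/5·π_3 + 1/10·π_4 + 3/10·π_5
  π_1 = 1/10·π_0 + 1/10·π_1 + 1/10·π_2 + 1/5·π_3 + 1/10·π_4 + 1/10·π_5
  π_2 = 1/10·π_0 + 1/5·π_1 + 1/10·π_2 + 1/10·π_3 + 1/10·π_4 + 1/10·π_5
  π_3 = 1/10·π_0 + 1/10·π_1 + 1/10·π_2 + 1/5·π_3 + 1/5·π_4 + 1/5·π_5
  π_4 = 1/10·π_0 + 1/10·π_1 + 3/10·π_2 + 1/5·π_3 + 1/5·π_4 + 1/10·π_5
  normalize: π_0 + π_1 + π_2 + π_3 + π_4 + π_5 = 1
Solving the linear system gives exactly π = [6922/29929, 10363/89787, 10015/89787, 13843/89787, 4580/29929, 7020/29929].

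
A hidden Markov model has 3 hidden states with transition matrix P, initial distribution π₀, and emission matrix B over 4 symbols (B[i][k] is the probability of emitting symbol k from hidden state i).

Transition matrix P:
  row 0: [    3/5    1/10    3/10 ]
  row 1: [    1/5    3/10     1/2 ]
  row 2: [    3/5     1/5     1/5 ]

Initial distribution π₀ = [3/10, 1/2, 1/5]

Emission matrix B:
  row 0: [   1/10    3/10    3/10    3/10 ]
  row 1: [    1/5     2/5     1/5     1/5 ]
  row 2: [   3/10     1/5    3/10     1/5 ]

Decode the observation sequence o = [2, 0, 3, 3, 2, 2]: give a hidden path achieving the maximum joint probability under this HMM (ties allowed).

path = [1, 2, 0, 0, 0, 0]

t=0: δ = [9.000e-02, 1.000e-01, 6.000e-02]  (obs o_0=2)
t=1: δ = [5.400e-03, 6.000e-03, 1.500e-02]  ψ = [0, 1, 1]  (obs o_1=0)
t=2: δ = [2.700e-03, 6.000e-04, 6.000e-04]  ψ = [2, 2, 1]  (obs o_2=3)
t=3: δ = [4.860e-04, 5.400e-05, 1.620e-04]  ψ = [0, 0, 0]  (obs o_3=3)
t=4: δ = [8.748e-05, 9.720e-06, 4.374e-05]  ψ = [0, 0, 0]  (obs o_4=2)
t=5: δ = [1.575e-05, 1.750e-06, 7.873e-06]  ψ = [0, 0, 0]  (obs o_5=2)
backtrack: best end state = 0; path = [1, 2, 0, 0, 0, 0]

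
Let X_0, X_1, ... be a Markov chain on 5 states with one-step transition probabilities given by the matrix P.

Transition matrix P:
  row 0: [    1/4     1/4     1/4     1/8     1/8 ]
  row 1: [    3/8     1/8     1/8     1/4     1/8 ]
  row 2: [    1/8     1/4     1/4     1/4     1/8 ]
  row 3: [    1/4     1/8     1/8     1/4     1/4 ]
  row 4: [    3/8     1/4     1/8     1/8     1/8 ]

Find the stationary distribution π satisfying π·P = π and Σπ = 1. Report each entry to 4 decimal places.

π = [0.2710, 0.2003, 0.1816, 0.1974, 0.1497]

Balance equations π_j = Σ_i π_i·P[i][j]:
  π_0 = 1/4·π_0 + 3/8·π_1 + 1/8·π_2 + 1/4·π_3 + 3/8·π_4
  π_1 = 1/4·π_0 + 1/8·π_1 + 1/4·π_2 + 1/8·π_3 + 1/4·π_4
  π_2 = 1/4·π_0 + 1/8·π_1 + 1/4·π_2 + 1/8·π_3 + 1/8·π_4
  π_3 = 1/8·π_0 + 1/4·π_1 + 1/4·π_2 + 1/4·π_3 + 1/8·π_4
  normalize: π_0 + π_1 + π_2 + π_3 + π_4 = 1
Solving the linear system gives exactly π = [1130/4169, 835/4169, 757/4169, 823/4169, 624/4169].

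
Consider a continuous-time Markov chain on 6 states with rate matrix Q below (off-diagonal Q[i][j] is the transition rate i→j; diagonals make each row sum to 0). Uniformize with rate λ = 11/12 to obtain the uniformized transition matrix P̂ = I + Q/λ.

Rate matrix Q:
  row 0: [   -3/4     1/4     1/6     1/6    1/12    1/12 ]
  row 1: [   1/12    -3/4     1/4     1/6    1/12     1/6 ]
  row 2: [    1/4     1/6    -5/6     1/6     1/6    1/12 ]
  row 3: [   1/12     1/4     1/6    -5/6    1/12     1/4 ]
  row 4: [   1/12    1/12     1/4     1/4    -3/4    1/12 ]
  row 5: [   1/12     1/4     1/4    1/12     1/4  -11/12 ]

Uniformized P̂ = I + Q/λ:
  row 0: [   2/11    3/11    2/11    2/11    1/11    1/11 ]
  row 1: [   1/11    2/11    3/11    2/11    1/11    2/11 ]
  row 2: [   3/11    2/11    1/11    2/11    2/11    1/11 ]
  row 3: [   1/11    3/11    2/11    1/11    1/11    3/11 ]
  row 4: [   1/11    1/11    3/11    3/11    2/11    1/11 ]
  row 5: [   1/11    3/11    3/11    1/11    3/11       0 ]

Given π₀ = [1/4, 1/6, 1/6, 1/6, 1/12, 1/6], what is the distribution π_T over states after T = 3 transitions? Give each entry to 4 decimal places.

t=0: π = [0.2500, 0.1667, 0.1667, 0.1667, 0.0833, 0.1667]
t=1: π = [0.1439, 0.2273, 0.2045, 0.1591, 0.1439, 0.1212]
t=2: π = [0.1412, 0.2073, 0.2080, 0.1694, 0.1446, 0.1295]
t=3: π = [0.1416, 0.2087, 0.2067, 0.1678, 0.1465, 0.1288]

π = [0.1416, 0.2087, 0.2067, 0.1678, 0.1465, 0.1288]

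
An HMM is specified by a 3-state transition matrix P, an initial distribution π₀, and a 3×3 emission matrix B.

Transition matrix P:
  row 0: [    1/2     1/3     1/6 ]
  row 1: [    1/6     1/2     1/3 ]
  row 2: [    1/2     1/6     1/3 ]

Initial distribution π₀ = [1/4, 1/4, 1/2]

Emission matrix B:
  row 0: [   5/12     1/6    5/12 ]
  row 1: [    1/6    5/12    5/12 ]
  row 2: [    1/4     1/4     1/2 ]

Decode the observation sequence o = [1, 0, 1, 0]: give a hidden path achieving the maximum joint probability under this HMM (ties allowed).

path = [2, 0, 0, 0]

t=0: δ = [4.167e-02, 1.042e-01, 1.250e-01]  (obs o_0=1)
t=1: δ = [2.604e-02, 8.681e-03, 1.042e-02]  ψ = [2, 1, 2]  (obs o_1=0)
t=2: δ = [2.170e-03, 3.617e-03, 1.085e-03]  ψ = [0, 0, 0]  (obs o_2=1)
t=3: δ = [4.521e-04, 3.014e-04, 3.014e-04]  ψ = [0, 1, 1]  (obs o_3=0)
backtrack: best end state = 0; path = [2, 0, 0, 0]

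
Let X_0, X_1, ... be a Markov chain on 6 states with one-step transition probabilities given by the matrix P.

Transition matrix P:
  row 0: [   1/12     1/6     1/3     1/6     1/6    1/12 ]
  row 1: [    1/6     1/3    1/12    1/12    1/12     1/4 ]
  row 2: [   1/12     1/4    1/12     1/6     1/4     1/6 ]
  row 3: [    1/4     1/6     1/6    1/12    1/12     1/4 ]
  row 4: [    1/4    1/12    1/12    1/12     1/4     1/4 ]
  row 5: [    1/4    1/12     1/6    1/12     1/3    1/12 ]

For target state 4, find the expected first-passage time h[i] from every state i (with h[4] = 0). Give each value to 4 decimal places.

First-step conditioning: h[4] = 0; for i ≠ 4, h[i] = 1 + Σ_k P[i][k]·h[k].
  h[0] = 1 + 1/12·h[0] + 1/6·h[1] + 1/3·h[2] + 1/6·h[3] + 1/12·h[5]
  h[1] = 1 + 1/6·h[0] + 1/3·h[1] + 1/12·h[2] + 1/12·h[3] + 1/4·h[5]
  h[2] = 1 + 1/12·h[0] + 1/4·h[1] + 1/12·h[2] + 1/6·h[3] + 1/6·h[5]
  h[3] = 1 + 1/4·h[0] + 1/6·h[1] + 1/6·h[2] + 1/12·h[3] + 1/4·h[5]
  h[5] = 1 + 1/4·h[0] + 1/12·h[1] + 1/6·h[2] + 1/12·h[3] + 1/12·h[5]
Solving the 5×5 linear system over states ≠ 4 gives exactly h = [74271/13411, 80370/13411, 68901/13411, 78906/13411, 0, 61893/13411] (h[4] = 0 is the target).

h = [5.5381, 5.9928, 5.1376, 5.8837, 0.0000, 4.6151]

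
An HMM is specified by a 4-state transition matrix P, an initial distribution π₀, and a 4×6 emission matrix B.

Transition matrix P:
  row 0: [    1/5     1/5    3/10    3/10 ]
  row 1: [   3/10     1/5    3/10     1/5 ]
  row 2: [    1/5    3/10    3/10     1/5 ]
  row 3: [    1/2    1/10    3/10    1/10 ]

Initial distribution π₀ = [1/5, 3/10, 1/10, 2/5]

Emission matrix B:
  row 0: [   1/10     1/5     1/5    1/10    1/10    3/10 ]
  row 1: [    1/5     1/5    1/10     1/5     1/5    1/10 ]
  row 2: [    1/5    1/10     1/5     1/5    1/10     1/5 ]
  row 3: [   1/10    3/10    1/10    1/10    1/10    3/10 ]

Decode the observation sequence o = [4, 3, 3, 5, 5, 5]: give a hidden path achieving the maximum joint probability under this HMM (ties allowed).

t=0: δ = [2.000e-02, 6.000e-02, 1.000e-02, 4.000e-02]  (obs o_0=4)
t=1: δ = [2.000e-03, 2.400e-03, 3.600e-03, 1.200e-03]  ψ = [3, 1, 1, 1]  (obs o_1=3)
t=2: δ = [7.200e-05, 2.160e-04, 2.160e-04, 7.200e-05]  ψ = [1, 2, 2, 2]  (obs o_2=3)
t=3: δ = [1.944e-05, 6.480e-06, 1.296e-05, 1.296e-05]  ψ = [1, 2, 1, 1]  (obs o_3=5)
t=4: δ = [1.944e-06, 3.888e-07, 1.166e-06, 1.750e-06]  ψ = [3, 0, 0, 0]  (obs o_4=5)
t=5: δ = [2.624e-07, 3.888e-08, 1.166e-07, 1.750e-07]  ψ = [3, 0, 0, 0]  (obs o_5=5)
backtrack: best end state = 0; path = [1, 2, 1, 0, 3, 0]

path = [1, 2, 1, 0, 3, 0]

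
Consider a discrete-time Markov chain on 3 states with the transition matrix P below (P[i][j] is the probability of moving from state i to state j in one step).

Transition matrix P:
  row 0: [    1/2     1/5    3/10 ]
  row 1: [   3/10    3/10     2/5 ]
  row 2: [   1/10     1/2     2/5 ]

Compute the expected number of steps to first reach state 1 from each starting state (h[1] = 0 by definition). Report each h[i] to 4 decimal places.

First-step conditioning: h[1] = 0; for i ≠ 1, h[i] = 1 + Σ_k P[i][k]·h[k].
  h[0] = 1 + 1/2·h[0] + 3/10·h[2]
  h[2] = 1 + 1/10·h[0] + 2/5·h[2]
Solving the 2×2 linear system over states ≠ 1 gives exactly h = [10/3, 0, 20/9] (h[1] = 0 is the target).

h = [3.3333, 0.0000, 2.2222]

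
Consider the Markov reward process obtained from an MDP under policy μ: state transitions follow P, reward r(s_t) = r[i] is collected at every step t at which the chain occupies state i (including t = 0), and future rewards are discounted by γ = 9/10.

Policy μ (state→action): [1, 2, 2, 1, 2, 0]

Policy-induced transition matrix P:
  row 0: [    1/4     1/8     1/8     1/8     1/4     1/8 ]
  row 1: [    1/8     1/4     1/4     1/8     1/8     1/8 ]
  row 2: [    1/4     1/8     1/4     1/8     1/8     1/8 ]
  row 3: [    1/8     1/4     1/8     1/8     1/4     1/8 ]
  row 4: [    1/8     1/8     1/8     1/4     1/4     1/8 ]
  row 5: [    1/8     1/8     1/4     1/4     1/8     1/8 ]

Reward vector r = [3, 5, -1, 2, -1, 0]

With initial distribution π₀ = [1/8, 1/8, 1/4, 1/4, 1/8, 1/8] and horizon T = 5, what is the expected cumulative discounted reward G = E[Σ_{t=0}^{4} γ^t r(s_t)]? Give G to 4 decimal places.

G = 5.1448

t=0: π = [0.1250, 0.1250, 0.2500, 0.2500, 0.1250, 0.1250], E[r] = 1.1250, γ^t·E[r] = 1.125000, running G = 1.125000
t=1: π = [0.1719, 0.1719, 0.1875, 0.1563, 0.1875, 0.1250], E[r] = 1.3125, γ^t·E[r] = 1.181250, running G = 2.306250
t=2: π = [0.1699, 0.1660, 0.1855, 0.1641, 0.1895, 0.1250], E[r] = 1.2930, γ^t·E[r] = 1.047305, running G = 3.353555
t=3: π = [0.1694, 0.1663, 0.1846, 0.1643, 0.1904, 0.1250], E[r] = 1.2932, γ^t·E[r] = 0.942752, running G = 4.296307
t=4: π = [0.1693, 0.1663, 0.1845, 0.1644, 0.1905, 0.1250], E[r] = 1.2932, γ^t·E[r] = 0.848477, running G = 5.144784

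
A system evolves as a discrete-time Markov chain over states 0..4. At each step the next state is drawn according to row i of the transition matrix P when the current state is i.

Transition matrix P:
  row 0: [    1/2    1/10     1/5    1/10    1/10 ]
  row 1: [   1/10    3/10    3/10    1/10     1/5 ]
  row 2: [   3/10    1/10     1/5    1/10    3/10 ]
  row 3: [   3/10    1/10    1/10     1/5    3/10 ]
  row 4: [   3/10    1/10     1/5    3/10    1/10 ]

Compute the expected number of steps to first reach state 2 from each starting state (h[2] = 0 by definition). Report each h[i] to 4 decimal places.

h = [5.0440, 4.4282, 0.0000, 5.6305, 5.1613]

First-step conditioning: h[2] = 0; for i ≠ 2, h[i] = 1 + Σ_k P[i][k]·h[k].
  h[0] = 1 + 1/2·h[0] + 1/10·h[1] + 1/10·h[3] + 1/10·h[4]
  h[1] = 1 + 1/10·h[0] + 3/10·h[1] + 1/10·h[3] + 1/5·h[4]
  h[3] = 1 + 3/10·h[0] + 1/10·h[1] + 1/5·h[3] + 3/10·h[4]
  h[4] = 1 + 3/10·h[0] + 1/10·h[1] + 3/10·h[3] + 1/10·h[4]
Solving the 4×4 linear system over states ≠ 2 gives exactly h = [1720/341, 1510/341, 0, 1920/341, 160/31] (h[2] = 0 is the target).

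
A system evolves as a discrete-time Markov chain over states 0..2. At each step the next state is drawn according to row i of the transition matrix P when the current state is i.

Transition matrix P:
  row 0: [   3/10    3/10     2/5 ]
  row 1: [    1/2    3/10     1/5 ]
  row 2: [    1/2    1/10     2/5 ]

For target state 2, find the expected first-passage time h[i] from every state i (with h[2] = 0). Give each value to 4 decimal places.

h = [2.9412, 3.5294, 0.0000]

First-step conditioning: h[2] = 0; for i ≠ 2, h[i] = 1 + Σ_k P[i][k]·h[k].
  h[0] = 1 + 3/10·h[0] + 3/10·h[1]
  h[1] = 1 + 1/2·h[0] + 3/10·h[1]
Solving the 2×2 linear system over states ≠ 2 gives exactly h = [50/17, 60/17, 0] (h[2] = 0 is the target).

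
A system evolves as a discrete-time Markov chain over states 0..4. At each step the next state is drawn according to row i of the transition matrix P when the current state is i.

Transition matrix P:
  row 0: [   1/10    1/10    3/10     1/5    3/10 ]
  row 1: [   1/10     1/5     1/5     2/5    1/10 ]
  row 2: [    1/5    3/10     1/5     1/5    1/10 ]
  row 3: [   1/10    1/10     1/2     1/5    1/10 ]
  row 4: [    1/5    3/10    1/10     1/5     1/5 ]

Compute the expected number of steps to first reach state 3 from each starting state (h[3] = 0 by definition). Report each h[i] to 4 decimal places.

h = [4.1554, 3.2770, 4.0203, 0.0000, 4.0203]

First-step conditioning: h[3] = 0; for i ≠ 3, h[i] = 1 + Σ_k P[i][k]·h[k].
  h[0] = 1 + 1/10·h[0] + 1/10·h[1] + 3/10·h[2] + 3/10·h[4]
  h[1] = 1 + 1/10·h[0] + 1/5·h[1] + 1/5·h[2] + 1/10·h[4]
  h[2] = 1 + 1/5·h[0] + 3/10·h[1] + 1/5·h[2] + 1/10·h[4]
  h[4] = 1 + 1/5·h[0] + 3/10·h[1] + 1/10·h[2] + 1/5·h[4]
Solving the 4×4 linear system over states ≠ 3 gives exactly h = [615/148, 485/148, 595/148, 0, 595/148] (h[3] = 0 is the target).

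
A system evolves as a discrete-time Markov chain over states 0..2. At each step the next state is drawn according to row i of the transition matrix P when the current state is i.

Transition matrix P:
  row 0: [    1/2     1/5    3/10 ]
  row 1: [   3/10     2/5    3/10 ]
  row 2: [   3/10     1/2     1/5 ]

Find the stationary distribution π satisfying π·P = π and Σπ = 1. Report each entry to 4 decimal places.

Balance equations π_j = Σ_i π_i·P[i][j]:
  π_0 = 1/2·π_0 + 3/10·π_1 + 3/10·π_2
  π_1 = 1/5·π_0 + 2/5·π_1 + 1/2·π_2
  normalize: π_0 + π_1 + π_2 = 1
Solving the linear system gives exactly π = [3/8, 31/88, 3/11].

π = [0.3750, 0.3523, 0.2727]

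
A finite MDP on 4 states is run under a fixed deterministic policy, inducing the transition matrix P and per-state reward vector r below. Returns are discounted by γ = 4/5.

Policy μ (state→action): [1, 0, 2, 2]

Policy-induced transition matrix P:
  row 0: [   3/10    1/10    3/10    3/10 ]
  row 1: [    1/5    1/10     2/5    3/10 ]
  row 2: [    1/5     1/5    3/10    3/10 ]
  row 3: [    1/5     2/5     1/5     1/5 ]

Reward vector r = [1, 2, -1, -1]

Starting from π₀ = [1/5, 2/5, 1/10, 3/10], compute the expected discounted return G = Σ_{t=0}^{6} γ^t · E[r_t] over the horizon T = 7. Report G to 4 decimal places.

t=0: π = [0.2000, 0.4000, 0.1000, 0.3000], E[r] = 0.6000, γ^t·E[r] = 0.600000, running G = 0.600000
t=1: π = [0.2200, 0.2000, 0.3100, 0.2700], E[r] = 0.0400, γ^t·E[r] = 0.032000, running G = 0.632000
t=2: π = [0.2220, 0.2120, 0.2930, 0.2730], E[r] = 0.0800, γ^t·E[r] = 0.051200, running G = 0.683200
t=3: π = [0.2222, 0.2112, 0.2939, 0.2727], E[r] = 0.0780, γ^t·E[r] = 0.039936, running G = 0.723136
t=4: π = [0.2222, 0.2112, 0.2939, 0.2727], E[r] = 0.0780, γ^t·E[r] = 0.031965, running G = 0.755101
t=5: π = [0.2222, 0.2112, 0.2938, 0.2727], E[r] = 0.0781, γ^t·E[r] = 0.025577, running G = 0.780679
t=6: π = [0.2222, 0.2112, 0.2938, 0.2727], E[r] = 0.0781, γ^t·E[r] = 0.020461, running G = 0.801140

G = 0.8011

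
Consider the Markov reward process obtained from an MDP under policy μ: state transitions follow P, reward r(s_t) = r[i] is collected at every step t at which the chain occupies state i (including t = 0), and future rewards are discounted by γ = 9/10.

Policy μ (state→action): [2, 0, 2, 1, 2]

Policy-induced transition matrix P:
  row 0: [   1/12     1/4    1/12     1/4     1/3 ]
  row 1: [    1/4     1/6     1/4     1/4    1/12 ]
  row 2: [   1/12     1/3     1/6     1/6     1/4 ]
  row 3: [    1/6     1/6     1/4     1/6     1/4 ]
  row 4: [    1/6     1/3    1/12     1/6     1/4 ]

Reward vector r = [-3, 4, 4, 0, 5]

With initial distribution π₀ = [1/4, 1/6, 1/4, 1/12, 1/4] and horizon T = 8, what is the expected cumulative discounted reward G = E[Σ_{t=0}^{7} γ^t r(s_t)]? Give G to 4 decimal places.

t=0: π = [0.2500, 0.1667, 0.2500, 0.0833, 0.2500], E[r] = 2.1667, γ^t·E[r] = 2.166667, running G = 2.166667
t=1: π = [0.1389, 0.2708, 0.1458, 0.2014, 0.2431], E[r] = 2.4653, γ^t·E[r] = 2.218750, running G = 4.385417
t=2: π = [0.1655, 0.2431, 0.1742, 0.2008, 0.2164], E[r] = 2.2546, γ^t·E[r] = 1.826250, running G = 6.211667
t=3: π = [0.1586, 0.2456, 0.1718, 0.2007, 0.2233], E[r] = 2.3101, γ^t·E[r] = 1.684090, running G = 7.895757
t=4: π = [0.1596, 0.2457, 0.1720, 0.2003, 0.2223], E[r] = 2.3037, γ^t·E[r] = 1.511486, running G = 9.407242
t=5: π = [0.1595, 0.2457, 0.1720, 0.2004, 0.2223], E[r] = 2.3040, γ^t·E[r] = 1.360490, running G = 10.767733
t=6: π = [0.1595, 0.2457, 0.1720, 0.2004, 0.2223], E[r] = 2.3040, γ^t·E[r] = 1.224450, running G = 11.992183
t=7: π = [0.1595, 0.2457, 0.1720, 0.2004, 0.2223], E[r] = 2.3040, γ^t·E[r] = 1.102008, running G = 13.094191

G = 13.0942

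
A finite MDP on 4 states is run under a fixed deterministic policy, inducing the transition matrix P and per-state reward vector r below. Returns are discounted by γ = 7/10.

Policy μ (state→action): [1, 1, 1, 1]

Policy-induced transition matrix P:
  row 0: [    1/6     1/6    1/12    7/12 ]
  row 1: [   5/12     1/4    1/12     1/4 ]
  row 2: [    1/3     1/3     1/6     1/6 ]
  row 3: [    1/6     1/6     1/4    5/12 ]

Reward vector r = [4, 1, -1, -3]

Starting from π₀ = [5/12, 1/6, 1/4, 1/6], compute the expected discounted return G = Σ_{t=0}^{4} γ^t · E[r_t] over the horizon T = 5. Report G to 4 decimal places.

t=0: π = [0.4167, 0.1667, 0.2500, 0.1667], E[r] = 1.0833, γ^t·E[r] = 1.083333, running G = 1.083333
t=1: π = [0.2500, 0.2222, 0.1319, 0.3958], E[r] = -0.0972, γ^t·E[r] = -0.068056, running G = 1.015278
t=2: π = [0.2442, 0.2072, 0.1603, 0.3883], E[r] = -0.1412, γ^t·E[r] = -0.069190, running G = 0.946088
t=3: π = [0.2452, 0.2106, 0.1614, 0.3828], E[r] = -0.1183, γ^t·E[r] = -0.040592, running G = 0.905496
t=4: π = [0.2462, 0.2111, 0.1606, 0.3821], E[r] = -0.1107, γ^t·E[r] = -0.026589, running G = 0.878907

G = 0.8789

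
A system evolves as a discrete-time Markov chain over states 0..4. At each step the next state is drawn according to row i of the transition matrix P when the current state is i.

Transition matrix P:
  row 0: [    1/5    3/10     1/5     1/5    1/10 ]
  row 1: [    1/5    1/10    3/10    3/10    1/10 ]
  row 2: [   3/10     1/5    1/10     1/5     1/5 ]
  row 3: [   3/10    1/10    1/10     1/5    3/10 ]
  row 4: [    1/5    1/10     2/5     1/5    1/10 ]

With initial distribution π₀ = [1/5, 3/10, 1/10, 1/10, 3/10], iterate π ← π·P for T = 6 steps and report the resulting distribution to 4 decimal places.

t=0: π = [0.2000, 0.3000, 0.1000, 0.1000, 0.3000]
t=1: π = [0.2200, 0.1500, 0.2700, 0.2300, 0.1300]
t=2: π = [0.2500, 0.1710, 0.1910, 0.2150, 0.1730]
t=3: π = [0.2406, 0.1691, 0.2111, 0.2171, 0.1621]
t=4: π = [0.2428, 0.1692, 0.2065, 0.2169, 0.1645]
t=5: π = [0.2423, 0.1692, 0.2075, 0.2169, 0.1640]
t=6: π = [0.2424, 0.1692, 0.2073, 0.2169, 0.1641]

π = [0.2424, 0.1692, 0.2073, 0.2169, 0.1641]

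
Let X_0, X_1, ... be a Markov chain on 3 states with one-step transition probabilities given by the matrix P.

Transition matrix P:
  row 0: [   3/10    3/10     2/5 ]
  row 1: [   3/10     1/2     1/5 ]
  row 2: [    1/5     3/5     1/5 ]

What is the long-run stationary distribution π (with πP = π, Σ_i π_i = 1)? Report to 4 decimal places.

Balance equations π_j = Σ_i π_i·P[i][j]:
  π_0 = 3/10·π_0 + 3/10·π_1 + 1/5·π_2
  π_1 = 3/10·π_0 + 1/2·π_1 + 3/5·π_2
  normalize: π_0 + π_1 + π_2 = 1
Solving the linear system gives exactly π = [14/51, 8/17, 13/51].

π = [0.2745, 0.4706, 0.2549]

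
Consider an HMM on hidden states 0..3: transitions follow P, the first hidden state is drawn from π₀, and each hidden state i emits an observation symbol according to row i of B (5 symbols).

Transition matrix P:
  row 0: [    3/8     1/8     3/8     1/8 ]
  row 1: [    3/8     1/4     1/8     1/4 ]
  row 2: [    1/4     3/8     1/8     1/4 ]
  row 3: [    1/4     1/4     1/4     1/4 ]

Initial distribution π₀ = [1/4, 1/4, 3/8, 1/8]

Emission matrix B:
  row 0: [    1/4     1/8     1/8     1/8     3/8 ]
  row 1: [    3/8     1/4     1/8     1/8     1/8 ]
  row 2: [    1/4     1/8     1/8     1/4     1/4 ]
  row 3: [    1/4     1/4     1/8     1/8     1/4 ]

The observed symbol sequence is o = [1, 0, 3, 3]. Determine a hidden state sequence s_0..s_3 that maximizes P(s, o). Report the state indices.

t=0: δ = [3.125e-02, 6.250e-02, 4.688e-02, 3.125e-02]  (obs o_0=1)
t=1: δ = [5.859e-03, 6.592e-03, 2.930e-03, 3.906e-03]  ψ = [1, 2, 0, 1]  (obs o_1=0)
t=2: δ = [3.090e-04, 2.060e-04, 5.493e-04, 2.060e-04]  ψ = [1, 1, 0, 1]  (obs o_2=3)
t=3: δ = [1.717e-05, 2.575e-05, 2.897e-05, 1.717e-05]  ψ = [2, 2, 0, 2]  (obs o_3=3)
backtrack: best end state = 2; path = [2, 1, 0, 2]

path = [2, 1, 0, 2]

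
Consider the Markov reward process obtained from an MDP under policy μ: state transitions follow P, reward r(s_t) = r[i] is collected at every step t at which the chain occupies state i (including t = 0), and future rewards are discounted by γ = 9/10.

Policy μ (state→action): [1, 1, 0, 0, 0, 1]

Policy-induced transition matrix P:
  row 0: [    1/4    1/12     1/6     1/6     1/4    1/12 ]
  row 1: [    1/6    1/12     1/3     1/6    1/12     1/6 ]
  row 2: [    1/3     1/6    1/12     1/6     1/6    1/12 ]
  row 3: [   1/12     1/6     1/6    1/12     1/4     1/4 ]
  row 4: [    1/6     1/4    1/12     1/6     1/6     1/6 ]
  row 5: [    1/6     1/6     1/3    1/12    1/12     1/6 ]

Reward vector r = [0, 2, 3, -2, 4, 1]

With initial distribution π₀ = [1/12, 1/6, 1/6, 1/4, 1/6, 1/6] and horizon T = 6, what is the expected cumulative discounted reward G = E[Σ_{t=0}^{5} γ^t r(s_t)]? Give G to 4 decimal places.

G = 6.4035

t=0: π = [0.0833, 0.1667, 0.1667, 0.2500, 0.1667, 0.1667], E[r] = 1.1667, γ^t·E[r] = 1.166667, running G = 1.166667
t=1: π = [0.1806, 0.1597, 0.1944, 0.1319, 0.1667, 0.1667], E[r] = 1.4722, γ^t·E[r] = 1.325000, running G = 2.491667
t=2: π = [0.2031, 0.1522, 0.1910, 0.1418, 0.1655, 0.1464], E[r] = 1.4022, γ^t·E[r] = 1.135781, running G = 3.627448
t=3: π = [0.2036, 0.1508, 0.1867, 0.1427, 0.1705, 0.1456], E[r] = 1.4043, γ^t·E[r] = 1.023750, running G = 4.651198
t=4: π = [0.2029, 0.1513, 0.1863, 0.1426, 0.1708, 0.1460], E[r] = 1.4056, γ^t·E[r] = 0.922219, running G = 5.573417
t=5: π = [0.2027, 0.1514, 0.1865, 0.1426, 0.1707, 0.1461], E[r] = 1.4058, γ^t·E[r] = 0.830102, running G = 6.403518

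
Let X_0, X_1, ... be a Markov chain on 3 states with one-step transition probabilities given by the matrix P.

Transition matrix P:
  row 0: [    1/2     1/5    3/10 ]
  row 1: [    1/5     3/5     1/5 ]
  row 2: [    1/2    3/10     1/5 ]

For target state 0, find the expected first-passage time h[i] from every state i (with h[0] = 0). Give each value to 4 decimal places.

h = [0.0000, 3.8462, 2.6923]

First-step conditioning: h[0] = 0; for i ≠ 0, h[i] = 1 + Σ_k P[i][k]·h[k].
  h[1] = 1 + 3/5·h[1] + 1/5·h[2]
  h[2] = 1 + 3/10·h[1] + 1/5·h[2]
Solving the 2×2 linear system over states ≠ 0 gives exactly h = [0, 50/13, 35/13] (h[0] = 0 is the target).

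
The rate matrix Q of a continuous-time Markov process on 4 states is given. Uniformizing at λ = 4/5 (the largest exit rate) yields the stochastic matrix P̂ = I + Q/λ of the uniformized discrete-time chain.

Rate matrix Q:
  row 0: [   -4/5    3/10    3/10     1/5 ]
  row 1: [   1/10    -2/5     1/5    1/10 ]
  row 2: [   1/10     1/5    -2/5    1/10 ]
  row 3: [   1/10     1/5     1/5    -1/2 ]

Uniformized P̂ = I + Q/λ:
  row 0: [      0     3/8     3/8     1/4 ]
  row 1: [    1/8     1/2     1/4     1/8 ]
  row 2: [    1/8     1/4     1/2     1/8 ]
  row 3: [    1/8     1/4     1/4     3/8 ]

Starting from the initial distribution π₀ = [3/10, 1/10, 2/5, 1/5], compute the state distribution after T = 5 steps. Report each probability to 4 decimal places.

π = [0.1111, 0.3517, 0.3520, 0.1853]

t=0: π = [0.3000, 0.1000, 0.4000, 0.2000]
t=1: π = [0.0875, 0.3125, 0.3875, 0.2125]
t=2: π = [0.1141, 0.3391, 0.3578, 0.1891]
t=3: π = [0.1107, 0.3490, 0.3537, 0.1865]
t=4: π = [0.1112, 0.3511, 0.3523, 0.1855]
t=5: π = [0.1111, 0.3517, 0.3520, 0.1853]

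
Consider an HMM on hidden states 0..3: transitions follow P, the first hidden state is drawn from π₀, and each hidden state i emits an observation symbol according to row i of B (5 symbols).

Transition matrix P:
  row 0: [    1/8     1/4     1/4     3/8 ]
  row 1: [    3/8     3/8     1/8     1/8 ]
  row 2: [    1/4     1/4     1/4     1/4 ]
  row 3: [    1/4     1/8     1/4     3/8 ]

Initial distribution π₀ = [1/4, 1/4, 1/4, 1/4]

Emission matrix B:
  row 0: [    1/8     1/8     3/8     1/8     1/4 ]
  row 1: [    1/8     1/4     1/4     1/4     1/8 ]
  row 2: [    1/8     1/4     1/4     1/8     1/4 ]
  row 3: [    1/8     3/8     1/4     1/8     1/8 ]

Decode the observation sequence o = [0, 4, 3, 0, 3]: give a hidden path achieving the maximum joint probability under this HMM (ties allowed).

t=0: δ = [3.125e-02, 3.125e-02, 3.125e-02, 3.125e-02]  (obs o_0=0)
t=1: δ = [2.930e-03, 1.465e-03, 1.953e-03, 1.465e-03]  ψ = [1, 1, 0, 0]  (obs o_1=4)
t=2: δ = [6.866e-05, 1.831e-04, 9.155e-05, 1.373e-04]  ψ = [1, 0, 0, 0]  (obs o_2=3)
t=3: δ = [8.583e-06, 8.583e-06, 4.292e-06, 6.437e-06]  ψ = [1, 1, 3, 3]  (obs o_3=0)
t=4: δ = [4.023e-07, 8.047e-07, 2.682e-07, 4.023e-07]  ψ = [1, 1, 0, 0]  (obs o_4=3)
backtrack: best end state = 1; path = [1, 0, 1, 1, 1]

path = [1, 0, 1, 1, 1]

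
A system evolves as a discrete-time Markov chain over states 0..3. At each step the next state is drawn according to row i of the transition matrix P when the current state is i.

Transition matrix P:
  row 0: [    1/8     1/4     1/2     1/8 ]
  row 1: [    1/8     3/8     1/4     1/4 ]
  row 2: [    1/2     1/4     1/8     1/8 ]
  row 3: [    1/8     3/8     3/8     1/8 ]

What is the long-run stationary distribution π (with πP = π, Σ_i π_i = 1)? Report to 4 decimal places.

π = [0.2347, 0.3091, 0.2926, 0.1636]

Balance equations π_j = Σ_i π_i·P[i][j]:
  π_0 = 1/8·π_0 + 1/8·π_1 + 1/2·π_2 + 1/8·π_3
  π_1 = 1/4·π_0 + 3/8·π_1 + 1/4·π_2 + 3/8·π_3
  π_2 = 1/2·π_0 + 1/4·π_1 + 1/8·π_2 + 3/8·π_3
  normalize: π_0 + π_1 + π_2 + π_3 = 1
Solving the linear system gives exactly π = [142/605, 17/55, 177/605, 9/55].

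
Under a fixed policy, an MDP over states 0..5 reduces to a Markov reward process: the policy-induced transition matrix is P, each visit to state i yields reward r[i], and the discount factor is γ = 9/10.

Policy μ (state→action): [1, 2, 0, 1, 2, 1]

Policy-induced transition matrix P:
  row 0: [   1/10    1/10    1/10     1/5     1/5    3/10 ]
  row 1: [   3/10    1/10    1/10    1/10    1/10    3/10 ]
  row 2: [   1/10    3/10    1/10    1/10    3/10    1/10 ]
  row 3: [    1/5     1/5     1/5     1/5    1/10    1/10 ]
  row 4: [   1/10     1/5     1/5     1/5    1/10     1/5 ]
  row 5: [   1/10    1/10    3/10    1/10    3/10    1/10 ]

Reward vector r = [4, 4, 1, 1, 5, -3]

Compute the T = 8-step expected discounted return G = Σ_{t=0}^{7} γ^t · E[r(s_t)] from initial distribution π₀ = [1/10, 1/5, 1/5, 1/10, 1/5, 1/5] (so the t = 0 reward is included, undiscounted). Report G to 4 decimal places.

t=0: π = [0.1000, 0.2000, 0.2000, 0.1000, 0.2000, 0.2000], E[r] = 1.9000, γ^t·E[r] = 1.900000, running G = 1.900000
t=1: π = [0.1500, 0.1700, 0.1700, 0.1400, 0.1900, 0.1800], E[r] = 2.0000, γ^t·E[r] = 1.800000, running G = 3.700000
t=2: π = [0.1480, 0.1670, 0.1690, 0.1480, 0.1850, 0.1830], E[r] = 1.9530, γ^t·E[r] = 1.581930, running G = 5.281930
t=3: π = [0.1482, 0.1671, 0.1699, 0.1481, 0.1852, 0.1815], E[r] = 1.9607, γ^t·E[r] = 1.429350, running G = 6.711280
t=4: π = [0.1482, 0.1673, 0.1696, 0.1482, 0.1851, 0.1816], E[r] = 1.9607, γ^t·E[r] = 1.286415, running G = 7.997696
t=5: π = [0.1483, 0.1673, 0.1696, 0.1481, 0.1851, 0.1816], E[r] = 1.9604, γ^t·E[r] = 1.157580, running G = 9.155276
t=6: π = [0.1483, 0.1672, 0.1696, 0.1481, 0.1851, 0.1816], E[r] = 1.9604, γ^t·E[r] = 1.041844, running G = 10.197120
t=7: π = [0.1483, 0.1673, 0.1696, 0.1481, 0.1851, 0.1816], E[r] = 1.9604, γ^t·E[r] = 0.937662, running G = 11.134781

G = 11.1348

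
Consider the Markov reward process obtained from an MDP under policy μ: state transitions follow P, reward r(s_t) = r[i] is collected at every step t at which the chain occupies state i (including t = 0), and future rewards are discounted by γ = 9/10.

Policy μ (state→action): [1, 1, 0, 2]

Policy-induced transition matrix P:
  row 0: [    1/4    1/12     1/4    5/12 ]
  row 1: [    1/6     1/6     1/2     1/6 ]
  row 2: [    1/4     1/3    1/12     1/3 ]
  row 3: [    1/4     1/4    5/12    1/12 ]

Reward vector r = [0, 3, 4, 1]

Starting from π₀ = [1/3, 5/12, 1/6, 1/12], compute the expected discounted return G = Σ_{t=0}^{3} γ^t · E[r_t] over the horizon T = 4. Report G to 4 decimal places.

t=0: π = [0.3333, 0.4167, 0.1667, 0.0833], E[r] = 2.0000, γ^t·E[r] = 2.000000, running G = 2.000000
t=1: π = [0.2153, 0.1736, 0.3403, 0.2708], E[r] = 2.1528, γ^t·E[r] = 1.937500, running G = 3.937500
t=2: π = [0.2355, 0.2280, 0.2818, 0.2546], E[r] = 2.0660, γ^t·E[r] = 1.673438, running G = 5.610938
t=3: π = [0.2310, 0.2152, 0.3025, 0.2513], E[r] = 2.1069, γ^t·E[r] = 1.535906, running G = 7.146844

G = 7.1468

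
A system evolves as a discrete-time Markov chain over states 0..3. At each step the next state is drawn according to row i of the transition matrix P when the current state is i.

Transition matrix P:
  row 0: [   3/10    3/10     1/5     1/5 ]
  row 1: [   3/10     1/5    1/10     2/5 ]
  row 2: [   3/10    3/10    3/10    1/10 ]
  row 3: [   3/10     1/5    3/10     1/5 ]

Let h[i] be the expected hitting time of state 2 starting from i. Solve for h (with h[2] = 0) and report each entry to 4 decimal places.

First-step conditioning: h[2] = 0; for i ≠ 2, h[i] = 1 + Σ_k P[i][k]·h[k].
  h[0] = 1 + 3/10·h[0] + 3/10·h[1] + 1/5·h[3]
  h[1] = 1 + 3/10·h[0] + 1/5·h[1] + 2/5·h[3]
  h[3] = 1 + 3/10·h[0] + 1/5·h[1] + 1/5·h[3]
Solving the 3×3 linear system over states ≠ 2 gives exactly h = [5, 75/14, 0, 125/28] (h[2] = 0 is the target).

h = [5.0000, 5.3571, 0.0000, 4.4643]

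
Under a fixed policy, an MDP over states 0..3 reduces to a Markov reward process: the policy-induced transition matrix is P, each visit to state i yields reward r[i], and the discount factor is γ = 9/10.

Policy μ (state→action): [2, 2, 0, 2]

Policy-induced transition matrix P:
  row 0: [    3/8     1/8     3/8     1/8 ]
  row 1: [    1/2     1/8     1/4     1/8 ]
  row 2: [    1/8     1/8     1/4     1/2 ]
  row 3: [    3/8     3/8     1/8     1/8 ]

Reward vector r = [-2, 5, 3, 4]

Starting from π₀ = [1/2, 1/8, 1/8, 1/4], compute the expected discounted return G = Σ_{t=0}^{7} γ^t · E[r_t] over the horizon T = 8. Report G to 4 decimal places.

G = 9.9056

t=0: π = [0.5000, 0.1250, 0.1250, 0.2500], E[r] = 1.0000, γ^t·E[r] = 1.000000, running G = 1.000000
t=1: π = [0.3594, 0.1875, 0.2813, 0.1719], E[r] = 1.7500, γ^t·E[r] = 1.575000, running G = 2.575000
t=2: π = [0.3281, 0.1680, 0.2734, 0.2305], E[r] = 1.9258, γ^t·E[r] = 1.559883, running G = 4.134883
t=3: π = [0.3276, 0.1826, 0.2622, 0.2275], E[r] = 1.9546, γ^t·E[r] = 1.424896, running G = 5.559779
t=4: π = [0.3323, 0.1819, 0.2625, 0.2233], E[r] = 1.9257, γ^t·E[r] = 1.263465, running G = 6.823244
t=5: π = [0.3321, 0.1808, 0.2636, 0.2234], E[r] = 1.9246, γ^t·E[r] = 1.136438, running G = 7.959682
t=6: π = [0.3317, 0.1809, 0.2636, 0.2239], E[r] = 1.9271, γ^t·E[r] = 1.024130, running G = 8.983812
t=7: π = [0.3317, 0.1810, 0.2635, 0.2238], E[r] = 1.9272, γ^t·E[r] = 0.921780, running G = 9.905592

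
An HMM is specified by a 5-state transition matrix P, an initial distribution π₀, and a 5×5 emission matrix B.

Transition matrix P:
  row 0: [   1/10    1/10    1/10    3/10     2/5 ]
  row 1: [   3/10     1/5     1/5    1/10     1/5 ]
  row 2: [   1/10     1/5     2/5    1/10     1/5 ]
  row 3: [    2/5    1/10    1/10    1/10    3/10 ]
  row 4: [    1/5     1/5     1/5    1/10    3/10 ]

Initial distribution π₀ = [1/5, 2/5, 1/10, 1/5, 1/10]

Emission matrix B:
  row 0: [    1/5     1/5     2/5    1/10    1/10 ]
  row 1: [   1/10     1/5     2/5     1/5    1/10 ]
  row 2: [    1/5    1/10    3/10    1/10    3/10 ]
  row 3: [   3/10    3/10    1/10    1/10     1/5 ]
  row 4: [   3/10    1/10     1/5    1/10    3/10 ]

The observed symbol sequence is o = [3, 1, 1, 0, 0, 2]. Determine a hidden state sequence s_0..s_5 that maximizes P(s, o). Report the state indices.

path = [1, 0, 3, 0, 3, 0]

t=0: δ = [2.000e-02, 8.000e-02, 1.000e-02, 2.000e-02, 1.000e-02]  (obs o_0=3)
t=1: δ = [4.800e-03, 3.200e-03, 1.600e-03, 2.400e-03, 1.600e-03]  ψ = [1, 1, 1, 1, 1]  (obs o_1=1)
t=2: δ = [1.920e-04, 1.280e-04, 6.400e-05, 4.320e-04, 1.920e-04]  ψ = [1, 1, 1, 0, 0]  (obs o_2=1)
t=3: δ = [3.456e-05, 4.320e-06, 8.640e-06, 1.728e-05, 3.888e-05]  ψ = [3, 3, 3, 0, 3]  (obs o_3=0)
t=4: δ = [1.555e-06, 7.776e-07, 1.555e-06, 3.110e-06, 4.147e-06]  ψ = [4, 4, 4, 0, 0]  (obs o_4=0)
t=5: δ = [4.977e-07, 3.318e-07, 2.488e-07, 4.666e-08, 2.488e-07]  ψ = [3, 4, 4, 0, 4]  (obs o_5=2)
backtrack: best end state = 0; path = [1, 0, 3, 0, 3, 0]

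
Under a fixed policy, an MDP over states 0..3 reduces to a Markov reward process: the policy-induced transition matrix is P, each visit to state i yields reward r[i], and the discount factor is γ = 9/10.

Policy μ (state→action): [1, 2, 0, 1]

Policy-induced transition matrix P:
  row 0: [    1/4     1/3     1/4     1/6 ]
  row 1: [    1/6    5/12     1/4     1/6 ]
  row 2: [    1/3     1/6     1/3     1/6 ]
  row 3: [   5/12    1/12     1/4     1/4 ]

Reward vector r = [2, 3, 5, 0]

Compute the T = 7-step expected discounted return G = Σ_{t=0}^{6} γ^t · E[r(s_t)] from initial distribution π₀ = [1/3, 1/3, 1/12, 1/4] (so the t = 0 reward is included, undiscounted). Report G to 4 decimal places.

G = 13.5132

t=0: π = [0.3333, 0.3333, 0.0833, 0.2500], E[r] = 2.0833, γ^t·E[r] = 2.083333, running G = 2.083333
t=1: π = [0.2708, 0.2847, 0.2569, 0.1875], E[r] = 2.6806, γ^t·E[r] = 2.412500, running G = 4.495833
t=2: π = [0.2789, 0.2674, 0.2714, 0.1823], E[r] = 2.7170, γ^t·E[r] = 2.200781, running G = 6.696615
t=3: π = [0.2807, 0.2648, 0.2726, 0.1819], E[r] = 2.7189, γ^t·E[r] = 1.982109, running G = 8.678724
t=4: π = [0.2810, 0.2645, 0.2727, 0.1818], E[r] = 2.7190, γ^t·E[r] = 1.783943, running G = 10.462667
t=5: π = [0.2810, 0.2645, 0.2727, 0.1818], E[r] = 2.7190, γ^t·E[r] = 1.605548, running G = 12.068215
t=6: π = [0.2810, 0.2645, 0.2727, 0.1818], E[r] = 2.7190, γ^t·E[r] = 1.444993, running G = 13.513208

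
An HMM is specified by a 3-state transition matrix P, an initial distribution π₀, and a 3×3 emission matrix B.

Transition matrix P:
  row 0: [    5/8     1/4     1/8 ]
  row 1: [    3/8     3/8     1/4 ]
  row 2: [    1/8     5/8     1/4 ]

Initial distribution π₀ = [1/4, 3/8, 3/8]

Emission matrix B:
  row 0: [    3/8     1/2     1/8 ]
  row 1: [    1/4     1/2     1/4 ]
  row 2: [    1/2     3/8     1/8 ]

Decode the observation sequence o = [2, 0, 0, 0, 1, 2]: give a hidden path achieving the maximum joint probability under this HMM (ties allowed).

t=0: δ = [3.125e-02, 9.375e-02, 4.688e-02]  (obs o_0=2)
t=1: δ = [1.318e-02, 8.789e-03, 1.172e-02]  ψ = [1, 1, 1]  (obs o_1=0)
t=2: δ = [3.090e-03, 1.831e-03, 1.465e-03]  ψ = [0, 2, 2]  (obs o_2=0)
t=3: δ = [7.242e-04, 2.289e-04, 2.289e-04]  ψ = [0, 2, 1]  (obs o_3=0)
t=4: δ = [2.263e-04, 9.052e-05, 3.395e-05]  ψ = [0, 0, 0]  (obs o_4=1)
t=5: δ = [1.768e-05, 1.414e-05, 3.536e-06]  ψ = [0, 0, 0]  (obs o_5=2)
backtrack: best end state = 0; path = [1, 0, 0, 0, 0, 0]

path = [1, 0, 0, 0, 0, 0]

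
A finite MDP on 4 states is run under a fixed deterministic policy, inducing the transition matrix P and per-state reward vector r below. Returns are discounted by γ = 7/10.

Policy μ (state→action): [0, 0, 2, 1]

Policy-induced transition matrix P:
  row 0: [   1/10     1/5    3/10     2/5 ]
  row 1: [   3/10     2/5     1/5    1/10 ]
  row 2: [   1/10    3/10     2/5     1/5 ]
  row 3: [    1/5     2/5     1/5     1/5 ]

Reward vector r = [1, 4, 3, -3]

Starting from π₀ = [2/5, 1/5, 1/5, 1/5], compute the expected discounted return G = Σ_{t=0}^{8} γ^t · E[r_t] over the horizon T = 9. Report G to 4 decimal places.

G = 4.8073

t=0: π = [0.4000, 0.2000, 0.2000, 0.2000], E[r] = 1.2000, γ^t·E[r] = 1.200000, running G = 1.200000
t=1: π = [0.1600, 0.3000, 0.2800, 0.2600], E[r] = 1.4200, γ^t·E[r] = 0.994000, running G = 2.194000
t=2: π = [0.1860, 0.3400, 0.2720, 0.2020], E[r] = 1.7560, γ^t·E[r] = 0.860440, running G = 3.054440
t=3: π = [0.1882, 0.3356, 0.2730, 0.2032], E[r] = 1.7400, γ^t·E[r] = 0.596820, running G = 3.651260
t=4: π = [0.1874, 0.3351, 0.2734, 0.2041], E[r] = 1.7357, γ^t·E[r] = 0.416742, running G = 4.068002
t=5: π = [0.1874, 0.3352, 0.2734, 0.2040], E[r] = 1.7364, γ^t·E[r] = 0.291843, running G = 4.359845
t=6: π = [0.1874, 0.3352, 0.2734, 0.2040], E[r] = 1.7365, γ^t·E[r] = 0.204298, running G = 4.564143
t=7: π = [0.1874, 0.3352, 0.2734, 0.2040], E[r] = 1.7365, γ^t·E[r] = 0.143008, running G = 4.707151
t=8: π = [0.1874, 0.3352, 0.2734, 0.2040], E[r] = 1.7365, γ^t·E[r] = 0.100105, running G = 4.807256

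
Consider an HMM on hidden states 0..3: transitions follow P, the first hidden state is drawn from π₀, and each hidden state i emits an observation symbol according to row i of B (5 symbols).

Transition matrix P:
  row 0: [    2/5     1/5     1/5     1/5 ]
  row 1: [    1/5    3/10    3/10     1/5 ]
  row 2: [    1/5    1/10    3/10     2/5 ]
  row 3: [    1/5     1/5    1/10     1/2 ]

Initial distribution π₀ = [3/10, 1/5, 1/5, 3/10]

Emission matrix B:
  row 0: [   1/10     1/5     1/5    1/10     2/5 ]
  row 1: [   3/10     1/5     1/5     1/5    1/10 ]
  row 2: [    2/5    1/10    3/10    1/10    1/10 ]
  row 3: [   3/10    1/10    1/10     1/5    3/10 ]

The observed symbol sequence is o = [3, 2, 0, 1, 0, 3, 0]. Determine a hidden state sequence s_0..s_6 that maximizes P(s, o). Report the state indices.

path = [3, 3, 3, 3, 3, 3, 3]

t=0: δ = [3.000e-02, 4.000e-02, 2.000e-02, 6.000e-02]  (obs o_0=3)
t=1: δ = [2.400e-03, 2.400e-03, 3.600e-03, 3.000e-03]  ψ = [0, 1, 1, 3]  (obs o_1=2)
t=2: δ = [9.600e-05, 2.160e-04, 4.320e-04, 4.500e-04]  ψ = [0, 1, 2, 3]  (obs o_2=0)
t=3: δ = [1.800e-05, 1.800e-05, 1.296e-05, 2.250e-05]  ψ = [3, 3, 2, 3]  (obs o_3=1)
t=4: δ = [7.200e-07, 1.620e-06, 2.160e-06, 3.375e-06]  ψ = [0, 1, 1, 3]  (obs o_4=0)
t=5: δ = [6.750e-08, 1.350e-07, 6.480e-08, 3.375e-07]  ψ = [3, 3, 2, 3]  (obs o_5=3)
t=6: δ = [6.750e-09, 2.025e-08, 1.620e-08, 5.062e-08]  ψ = [3, 3, 1, 3]  (obs o_6=0)
backtrack: best end state = 3; path = [3, 3, 3, 3, 3, 3, 3]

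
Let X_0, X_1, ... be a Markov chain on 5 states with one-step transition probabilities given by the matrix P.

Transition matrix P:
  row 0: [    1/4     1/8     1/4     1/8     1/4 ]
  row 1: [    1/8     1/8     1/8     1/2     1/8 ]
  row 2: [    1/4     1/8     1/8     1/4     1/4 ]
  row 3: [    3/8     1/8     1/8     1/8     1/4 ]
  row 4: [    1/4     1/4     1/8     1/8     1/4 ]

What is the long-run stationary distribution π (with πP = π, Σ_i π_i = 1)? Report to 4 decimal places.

π = [0.2561, 0.1538, 0.1570, 0.2023, 0.2308]

Balance equations π_j = Σ_i π_i·P[i][j]:
  π_0 = 1/4·π_0 + 1/8·π_1 + 1/4·π_2 + 3/8·π_3 + 1/4·π_4
  π_1 = 1/8·π_0 + 1/8·π_1 + 1/8·π_2 + 1/8·π_3 + 1/4·π_4
  π_2 = 1/4·π_0 + 1/8·π_1 + 1/8·π_2 + 1/8·π_3 + 1/8·π_4
  π_3 = 1/8·π_0 + 1/2·π_1 + 1/4·π_2 + 1/8·π_3 + 1/8·π_4
  normalize: π_0 + π_1 + π_2 + π_3 + π_4 = 1
Solving the linear system gives exactly π = [243/949, 2/13, 149/949, 192/949, 3/13].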